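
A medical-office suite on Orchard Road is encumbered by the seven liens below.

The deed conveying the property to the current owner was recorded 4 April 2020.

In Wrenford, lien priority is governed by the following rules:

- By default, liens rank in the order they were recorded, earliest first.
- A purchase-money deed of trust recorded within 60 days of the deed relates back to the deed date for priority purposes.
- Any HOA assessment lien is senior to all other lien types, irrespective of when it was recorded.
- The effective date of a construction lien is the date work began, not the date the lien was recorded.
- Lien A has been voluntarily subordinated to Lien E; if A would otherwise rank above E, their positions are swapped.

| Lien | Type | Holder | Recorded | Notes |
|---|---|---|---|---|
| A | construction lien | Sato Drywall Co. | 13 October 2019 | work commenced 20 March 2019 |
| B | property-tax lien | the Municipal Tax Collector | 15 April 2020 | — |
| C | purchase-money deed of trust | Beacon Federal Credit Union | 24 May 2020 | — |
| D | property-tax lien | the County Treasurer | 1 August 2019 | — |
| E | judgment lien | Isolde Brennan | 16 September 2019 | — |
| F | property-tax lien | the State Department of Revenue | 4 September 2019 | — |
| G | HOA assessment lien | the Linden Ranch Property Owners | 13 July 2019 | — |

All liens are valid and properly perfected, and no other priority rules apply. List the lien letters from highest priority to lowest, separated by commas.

G, E, D, F, A, C, B

Effective dates: A is treated as recorded 20 March 2019, the work-commencement date; C relates back to the deed date 4 April 2020.
G is an HOA assessment lien and takes priority over every other lien.
Ordering the rest by effective date: A (20 March 2019), D (1 August 2019), F (4 September 2019), E (16 September 2019), C (4 April 2020), B (15 April 2020).
A is senior to E before the subordination, so the two trade places.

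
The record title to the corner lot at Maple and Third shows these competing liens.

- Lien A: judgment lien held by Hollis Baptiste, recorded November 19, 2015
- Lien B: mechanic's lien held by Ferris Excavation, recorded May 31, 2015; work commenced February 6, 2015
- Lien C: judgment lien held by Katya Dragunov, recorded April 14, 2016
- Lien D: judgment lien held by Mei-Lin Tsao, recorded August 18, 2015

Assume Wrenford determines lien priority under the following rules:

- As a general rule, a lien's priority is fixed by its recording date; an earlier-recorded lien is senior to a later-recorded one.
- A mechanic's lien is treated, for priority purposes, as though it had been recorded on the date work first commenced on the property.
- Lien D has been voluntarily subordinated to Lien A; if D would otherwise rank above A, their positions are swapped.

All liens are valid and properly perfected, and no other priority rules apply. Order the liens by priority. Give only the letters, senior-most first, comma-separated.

B, A, D, C

Effective dates: B's effective date is February 6, 2015, when work began.
Sorted by effective date: B (February 6, 2015), D (August 18, 2015), A (November 19, 2015), C (April 14, 2016).
Because D would otherwise rank above A, the subordination swaps them.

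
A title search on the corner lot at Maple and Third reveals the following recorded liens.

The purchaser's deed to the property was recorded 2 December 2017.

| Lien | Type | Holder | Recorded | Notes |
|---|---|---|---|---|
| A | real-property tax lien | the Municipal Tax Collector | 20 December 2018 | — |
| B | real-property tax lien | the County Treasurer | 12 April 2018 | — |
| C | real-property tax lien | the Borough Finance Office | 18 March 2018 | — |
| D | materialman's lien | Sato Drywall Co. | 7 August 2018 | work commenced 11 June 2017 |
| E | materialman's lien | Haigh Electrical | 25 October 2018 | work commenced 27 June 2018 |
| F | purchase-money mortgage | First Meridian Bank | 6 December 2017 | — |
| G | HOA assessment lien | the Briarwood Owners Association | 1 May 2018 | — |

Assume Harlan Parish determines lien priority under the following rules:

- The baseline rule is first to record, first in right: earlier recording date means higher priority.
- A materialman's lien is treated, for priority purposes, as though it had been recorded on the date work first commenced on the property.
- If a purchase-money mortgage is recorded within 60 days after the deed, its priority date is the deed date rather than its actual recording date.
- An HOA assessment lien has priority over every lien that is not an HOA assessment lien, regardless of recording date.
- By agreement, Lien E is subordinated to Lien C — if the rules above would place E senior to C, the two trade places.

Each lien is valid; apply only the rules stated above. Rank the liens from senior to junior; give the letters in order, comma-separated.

G, D, F, C, B, E, A

Effective dates after the stated exceptions: D relates back to 11 June 2017 (work commenced); E relates back to 27 June 2018 (work commenced); F relates back to the deed date 2 December 2017.
G, as an HOA assessment lien, has superpriority and ranks first.
Among the remaining liens, by effective date: D (11 June 2017), F (2 December 2017), C (18 March 2018), B (12 April 2018), E (27 June 2018), A (20 December 2018).
E is already junior to C, so the subordination agreement changes nothing.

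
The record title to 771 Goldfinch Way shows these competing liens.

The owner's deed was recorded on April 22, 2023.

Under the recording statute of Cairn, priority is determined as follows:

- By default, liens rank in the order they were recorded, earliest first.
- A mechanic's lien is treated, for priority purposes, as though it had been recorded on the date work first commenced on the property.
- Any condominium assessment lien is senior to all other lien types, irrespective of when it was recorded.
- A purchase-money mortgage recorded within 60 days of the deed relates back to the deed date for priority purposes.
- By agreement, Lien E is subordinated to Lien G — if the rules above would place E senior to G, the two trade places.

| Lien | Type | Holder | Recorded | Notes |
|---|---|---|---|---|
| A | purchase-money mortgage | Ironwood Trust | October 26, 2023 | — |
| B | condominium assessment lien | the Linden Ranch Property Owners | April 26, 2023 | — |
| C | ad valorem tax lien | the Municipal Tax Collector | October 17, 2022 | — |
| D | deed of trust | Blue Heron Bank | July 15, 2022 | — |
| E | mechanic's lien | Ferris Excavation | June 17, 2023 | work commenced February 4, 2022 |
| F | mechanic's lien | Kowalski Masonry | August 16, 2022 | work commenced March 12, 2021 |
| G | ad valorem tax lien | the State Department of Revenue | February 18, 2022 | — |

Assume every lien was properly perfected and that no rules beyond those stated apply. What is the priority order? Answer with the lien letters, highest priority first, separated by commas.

B, F, G, E, D, C, A

Adjusting effective dates: A missed the 60-day window (187 days after the deed), so its recording date stands; E is treated as recorded February 4, 2022, the work-commencement date; F's effective date is March 12, 2021, when work began.
B is a condominium assessment lien, so it outranks all other liens regardless of date.
Ordering the rest by effective date: F (March 12, 2021), E (February 4, 2022), G (February 18, 2022), D (July 15, 2022), C (October 17, 2022), A (October 26, 2023).
Because E would otherwise rank above G, the subordination swaps them.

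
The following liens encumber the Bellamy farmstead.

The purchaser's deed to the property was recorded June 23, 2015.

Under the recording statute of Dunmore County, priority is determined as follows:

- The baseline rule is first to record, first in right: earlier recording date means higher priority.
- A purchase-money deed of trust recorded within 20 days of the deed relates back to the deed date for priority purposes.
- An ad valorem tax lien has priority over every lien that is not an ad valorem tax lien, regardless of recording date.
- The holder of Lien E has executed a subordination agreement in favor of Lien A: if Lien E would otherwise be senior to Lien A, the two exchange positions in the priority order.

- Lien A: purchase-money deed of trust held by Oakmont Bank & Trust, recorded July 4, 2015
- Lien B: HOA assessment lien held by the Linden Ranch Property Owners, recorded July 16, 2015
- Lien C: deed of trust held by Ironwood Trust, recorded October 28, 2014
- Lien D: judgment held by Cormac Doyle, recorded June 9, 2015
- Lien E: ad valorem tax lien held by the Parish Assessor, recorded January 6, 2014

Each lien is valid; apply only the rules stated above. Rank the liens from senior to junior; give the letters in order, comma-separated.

Adjusting effective dates: A was recorded within the 20-day window, so its effective date is the deed date June 23, 2015.
E is an ad valorem tax lien and takes priority over every other lien.
Ordering the rest by effective date: C (October 28, 2014), D (June 9, 2015), A (June 23, 2015), B (July 16, 2015).
E would otherwise be senior to A, so under the subordination agreement E and A exchange positions.

A, C, D, E, B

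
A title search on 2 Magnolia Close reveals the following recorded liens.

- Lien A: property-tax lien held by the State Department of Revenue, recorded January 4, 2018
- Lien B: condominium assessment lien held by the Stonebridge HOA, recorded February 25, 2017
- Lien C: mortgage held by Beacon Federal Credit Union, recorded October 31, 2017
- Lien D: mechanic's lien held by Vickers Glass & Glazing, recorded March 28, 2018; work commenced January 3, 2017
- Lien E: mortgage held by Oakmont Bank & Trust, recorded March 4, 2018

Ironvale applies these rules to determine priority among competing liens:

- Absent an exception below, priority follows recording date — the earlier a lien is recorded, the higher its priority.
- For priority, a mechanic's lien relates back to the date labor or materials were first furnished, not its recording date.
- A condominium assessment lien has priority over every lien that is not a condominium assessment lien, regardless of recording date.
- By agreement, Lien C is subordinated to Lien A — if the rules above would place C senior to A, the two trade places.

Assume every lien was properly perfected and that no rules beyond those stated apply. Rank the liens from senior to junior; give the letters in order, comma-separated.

B, D, A, C, E

First, effective dates: D's effective date is January 3, 2017, when work began.
B, as a condominium assessment lien, has superpriority and ranks first.
The other liens, earliest effective date first: D (January 3, 2017), C (October 31, 2017), A (January 4, 2018), E (March 4, 2018).
Because C would otherwise rank above A, the subordination swaps them.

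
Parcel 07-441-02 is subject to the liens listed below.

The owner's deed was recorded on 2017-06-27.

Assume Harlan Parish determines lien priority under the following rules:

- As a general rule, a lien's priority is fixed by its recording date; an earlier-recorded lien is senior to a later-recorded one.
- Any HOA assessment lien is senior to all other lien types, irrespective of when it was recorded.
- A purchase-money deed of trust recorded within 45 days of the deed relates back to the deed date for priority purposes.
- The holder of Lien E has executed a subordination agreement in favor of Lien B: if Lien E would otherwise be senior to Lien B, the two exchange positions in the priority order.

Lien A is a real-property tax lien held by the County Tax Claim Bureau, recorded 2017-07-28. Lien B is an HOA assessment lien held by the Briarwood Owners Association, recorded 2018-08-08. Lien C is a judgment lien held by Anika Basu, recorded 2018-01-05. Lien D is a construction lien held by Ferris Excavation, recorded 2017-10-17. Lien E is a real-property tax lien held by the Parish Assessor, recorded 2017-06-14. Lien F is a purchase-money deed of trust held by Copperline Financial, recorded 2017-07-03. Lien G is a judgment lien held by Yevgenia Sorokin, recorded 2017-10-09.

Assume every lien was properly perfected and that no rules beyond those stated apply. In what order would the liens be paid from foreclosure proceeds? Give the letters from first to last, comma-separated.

B, E, F, A, G, D, C

Effective dates after the stated exceptions: F's effective date is the deed date, 2017-06-27.
As an HOA assessment lien, B is senior to every other lien.
Among the remaining liens, by effective date: E (2017-06-14), F (2017-06-27), A (2017-07-28), G (2017-10-09), D (2017-10-17), C (2018-01-05).
E already ranks below B; the subordination has no effect.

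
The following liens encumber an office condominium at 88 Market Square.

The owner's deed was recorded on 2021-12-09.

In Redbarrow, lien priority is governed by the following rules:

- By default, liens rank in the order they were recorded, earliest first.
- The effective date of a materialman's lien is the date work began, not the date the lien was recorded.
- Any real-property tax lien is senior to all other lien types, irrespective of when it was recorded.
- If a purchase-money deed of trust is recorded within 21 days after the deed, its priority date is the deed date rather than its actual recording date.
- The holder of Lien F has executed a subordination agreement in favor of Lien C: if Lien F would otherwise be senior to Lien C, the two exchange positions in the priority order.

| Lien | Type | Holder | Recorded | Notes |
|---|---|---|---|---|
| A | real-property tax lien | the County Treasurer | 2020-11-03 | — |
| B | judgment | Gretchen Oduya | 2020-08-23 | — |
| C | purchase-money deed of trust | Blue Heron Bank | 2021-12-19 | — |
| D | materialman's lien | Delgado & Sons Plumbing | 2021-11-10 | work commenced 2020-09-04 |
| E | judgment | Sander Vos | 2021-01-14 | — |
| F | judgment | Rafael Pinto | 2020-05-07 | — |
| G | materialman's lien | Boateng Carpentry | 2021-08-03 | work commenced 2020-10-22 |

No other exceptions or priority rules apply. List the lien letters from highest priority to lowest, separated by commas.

A, C, B, D, G, E, F

Effective dates after the stated exceptions: C's effective date is the deed date, 2021-12-09; D is treated as recorded 2020-09-04, the work-commencement date; G is treated as recorded 2020-10-22, the work-commencement date.
As a real-property tax lien, A is senior to every other lien.
The other liens, earliest effective date first: F (2020-05-07), B (2020-08-23), D (2020-09-04), G (2020-10-22), E (2021-01-14), C (2021-12-09).
F is senior to C before the subordination, so the two trade places.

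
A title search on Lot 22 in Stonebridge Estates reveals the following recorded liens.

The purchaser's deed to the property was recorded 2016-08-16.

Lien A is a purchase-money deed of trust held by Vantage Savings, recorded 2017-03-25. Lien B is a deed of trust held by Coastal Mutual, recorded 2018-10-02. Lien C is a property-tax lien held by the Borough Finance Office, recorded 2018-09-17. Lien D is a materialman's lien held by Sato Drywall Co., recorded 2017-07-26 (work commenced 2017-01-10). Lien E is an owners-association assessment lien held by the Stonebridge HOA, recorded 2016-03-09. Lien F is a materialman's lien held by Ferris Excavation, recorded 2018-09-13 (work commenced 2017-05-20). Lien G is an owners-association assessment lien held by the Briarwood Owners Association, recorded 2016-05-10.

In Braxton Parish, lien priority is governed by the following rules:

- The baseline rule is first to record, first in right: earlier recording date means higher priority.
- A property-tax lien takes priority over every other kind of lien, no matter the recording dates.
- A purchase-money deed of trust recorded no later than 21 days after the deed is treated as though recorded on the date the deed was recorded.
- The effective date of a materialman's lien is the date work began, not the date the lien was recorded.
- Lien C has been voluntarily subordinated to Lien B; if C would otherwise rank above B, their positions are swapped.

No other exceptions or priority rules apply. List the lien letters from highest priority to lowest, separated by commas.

B, E, G, D, A, F, C

Adjusting effective dates: A was recorded 221 days after the deed — beyond 21 days — so no relation-back applies; D is treated as recorded 2017-01-10, the work-commencement date; F is treated as recorded 2017-05-20, the work-commencement date.
C is a property-tax lien and takes priority over every other lien.
Remaining liens by effective date: E (2016-03-09), G (2016-05-10), D (2017-01-10), A (2017-03-25), F (2017-05-20), B (2018-10-02).
Because C would otherwise rank above B, the subordination swaps them.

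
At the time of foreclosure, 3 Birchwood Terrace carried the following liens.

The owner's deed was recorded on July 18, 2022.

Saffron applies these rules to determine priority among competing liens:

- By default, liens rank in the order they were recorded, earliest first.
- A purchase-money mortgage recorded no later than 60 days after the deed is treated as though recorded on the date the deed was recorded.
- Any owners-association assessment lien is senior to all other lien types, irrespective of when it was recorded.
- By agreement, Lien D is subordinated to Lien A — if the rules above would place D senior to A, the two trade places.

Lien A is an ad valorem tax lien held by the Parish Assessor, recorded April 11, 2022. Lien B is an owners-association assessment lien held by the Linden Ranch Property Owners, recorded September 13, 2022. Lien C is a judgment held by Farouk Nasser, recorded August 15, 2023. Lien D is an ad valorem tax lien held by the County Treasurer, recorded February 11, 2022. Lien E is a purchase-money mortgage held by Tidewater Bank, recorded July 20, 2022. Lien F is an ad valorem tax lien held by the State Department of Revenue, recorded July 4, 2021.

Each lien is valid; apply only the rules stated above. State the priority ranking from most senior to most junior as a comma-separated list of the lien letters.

B, F, A, D, E, C

First, effective dates: E was recorded within the 60-day window, so its effective date is the deed date July 18, 2022.
B is an owners-association assessment lien and takes priority over every other lien.
Remaining liens by effective date: F (July 4, 2021), D (February 11, 2022), A (April 11, 2022), E (July 18, 2022), C (August 15, 2023).
D would otherwise be senior to A, so under the subordination agreement D and A exchange positions.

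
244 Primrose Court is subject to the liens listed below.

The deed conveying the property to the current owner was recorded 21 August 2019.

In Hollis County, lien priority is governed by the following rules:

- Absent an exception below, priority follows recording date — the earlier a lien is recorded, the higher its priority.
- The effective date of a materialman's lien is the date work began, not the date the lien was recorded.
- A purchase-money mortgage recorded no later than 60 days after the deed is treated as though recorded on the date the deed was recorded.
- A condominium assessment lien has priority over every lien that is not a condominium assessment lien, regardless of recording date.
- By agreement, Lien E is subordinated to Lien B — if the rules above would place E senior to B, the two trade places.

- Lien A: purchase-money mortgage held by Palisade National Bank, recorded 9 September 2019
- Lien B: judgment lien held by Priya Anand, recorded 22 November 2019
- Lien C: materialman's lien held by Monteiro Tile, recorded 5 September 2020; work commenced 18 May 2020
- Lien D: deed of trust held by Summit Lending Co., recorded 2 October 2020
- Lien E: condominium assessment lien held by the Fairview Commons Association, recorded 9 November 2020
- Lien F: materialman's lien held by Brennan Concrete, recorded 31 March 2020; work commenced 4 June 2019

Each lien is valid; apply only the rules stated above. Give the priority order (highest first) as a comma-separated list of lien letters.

Effective dates: A was recorded within the 60-day window, so its effective date is the deed date 21 August 2019; C's effective date is 18 May 2020, when work began; F's effective date is 4 June 2019, when work began.
As a condominium assessment lien, E is senior to every other lien.
Remaining liens by effective date: F (4 June 2019), A (21 August 2019), B (22 November 2019), C (18 May 2020), D (2 October 2020).
Because E would otherwise rank above B, the subordination swaps them.

B, F, A, E, C, D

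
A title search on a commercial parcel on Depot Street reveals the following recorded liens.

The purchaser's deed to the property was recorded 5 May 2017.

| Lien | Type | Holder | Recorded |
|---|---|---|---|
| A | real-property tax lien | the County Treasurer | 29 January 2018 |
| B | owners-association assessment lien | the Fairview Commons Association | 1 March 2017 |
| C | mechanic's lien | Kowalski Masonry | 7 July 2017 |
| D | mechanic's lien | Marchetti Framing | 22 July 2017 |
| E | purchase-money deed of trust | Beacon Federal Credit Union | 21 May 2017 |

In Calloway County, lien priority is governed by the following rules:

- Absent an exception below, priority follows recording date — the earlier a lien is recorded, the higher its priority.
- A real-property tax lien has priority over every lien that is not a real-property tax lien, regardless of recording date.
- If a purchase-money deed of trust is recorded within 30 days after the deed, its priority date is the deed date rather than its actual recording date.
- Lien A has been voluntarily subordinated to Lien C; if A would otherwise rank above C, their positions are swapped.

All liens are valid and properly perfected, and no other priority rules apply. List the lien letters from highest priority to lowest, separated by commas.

Effective dates after the stated exceptions: E relates back to the deed date 5 May 2017.
A is a real-property tax lien, so it outranks all other liens regardless of date.
Remaining liens by effective date: B (1 March 2017), E (5 May 2017), C (7 July 2017), D (22 July 2017).
A would otherwise be senior to C, so under the subordination agreement A and C exchange positions.

C, B, E, A, D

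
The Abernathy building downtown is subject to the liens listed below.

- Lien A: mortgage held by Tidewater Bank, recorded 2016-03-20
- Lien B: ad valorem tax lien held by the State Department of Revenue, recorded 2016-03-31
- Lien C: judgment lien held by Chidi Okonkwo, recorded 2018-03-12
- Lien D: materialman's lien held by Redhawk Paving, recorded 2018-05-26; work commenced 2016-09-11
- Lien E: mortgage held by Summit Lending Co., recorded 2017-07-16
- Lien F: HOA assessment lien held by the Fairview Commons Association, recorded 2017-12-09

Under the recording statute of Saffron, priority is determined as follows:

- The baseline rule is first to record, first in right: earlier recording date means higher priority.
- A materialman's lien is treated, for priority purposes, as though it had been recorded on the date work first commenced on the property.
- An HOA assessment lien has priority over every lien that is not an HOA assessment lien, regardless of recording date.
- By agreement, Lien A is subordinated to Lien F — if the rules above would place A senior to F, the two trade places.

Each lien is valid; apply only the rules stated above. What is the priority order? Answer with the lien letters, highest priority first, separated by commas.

Adjusting effective dates: D is treated as recorded 2016-09-11, the work-commencement date.
As an HOA assessment lien, F is senior to every other lien.
Among the remaining liens, by effective date: A (2016-03-20), B (2016-03-31), D (2016-09-11), E (2017-07-16), C (2018-03-12).
A is already junior to F, so the subordination agreement changes nothing.

F, A, B, D, E, C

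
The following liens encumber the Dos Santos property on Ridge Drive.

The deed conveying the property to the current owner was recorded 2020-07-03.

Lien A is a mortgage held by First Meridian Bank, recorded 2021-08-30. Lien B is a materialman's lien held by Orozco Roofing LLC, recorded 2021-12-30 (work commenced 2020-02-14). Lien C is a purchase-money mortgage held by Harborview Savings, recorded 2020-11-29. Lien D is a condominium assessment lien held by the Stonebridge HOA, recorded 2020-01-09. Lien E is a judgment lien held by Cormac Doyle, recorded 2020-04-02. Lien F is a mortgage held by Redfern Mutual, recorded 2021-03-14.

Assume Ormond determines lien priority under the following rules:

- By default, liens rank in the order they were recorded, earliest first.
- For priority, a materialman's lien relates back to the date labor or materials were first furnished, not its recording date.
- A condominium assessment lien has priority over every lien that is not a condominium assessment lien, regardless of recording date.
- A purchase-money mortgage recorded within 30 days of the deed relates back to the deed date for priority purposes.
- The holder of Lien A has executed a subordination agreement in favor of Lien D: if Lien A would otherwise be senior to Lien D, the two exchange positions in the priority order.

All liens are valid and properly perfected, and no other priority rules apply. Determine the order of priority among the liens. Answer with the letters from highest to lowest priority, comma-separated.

First, effective dates: B relates back to 2020-02-14 (work commenced); C missed the 30-day window (149 days after the deed), so its recording date stands.
D, as a condominium assessment lien, has superpriority and ranks first.
Ordering the rest by effective date: B (2020-02-14), E (2020-04-02), C (2020-11-29), F (2021-03-14), A (2021-08-30).
A is already junior to D, so the subordination agreement changes nothing.

D, B, E, C, F, A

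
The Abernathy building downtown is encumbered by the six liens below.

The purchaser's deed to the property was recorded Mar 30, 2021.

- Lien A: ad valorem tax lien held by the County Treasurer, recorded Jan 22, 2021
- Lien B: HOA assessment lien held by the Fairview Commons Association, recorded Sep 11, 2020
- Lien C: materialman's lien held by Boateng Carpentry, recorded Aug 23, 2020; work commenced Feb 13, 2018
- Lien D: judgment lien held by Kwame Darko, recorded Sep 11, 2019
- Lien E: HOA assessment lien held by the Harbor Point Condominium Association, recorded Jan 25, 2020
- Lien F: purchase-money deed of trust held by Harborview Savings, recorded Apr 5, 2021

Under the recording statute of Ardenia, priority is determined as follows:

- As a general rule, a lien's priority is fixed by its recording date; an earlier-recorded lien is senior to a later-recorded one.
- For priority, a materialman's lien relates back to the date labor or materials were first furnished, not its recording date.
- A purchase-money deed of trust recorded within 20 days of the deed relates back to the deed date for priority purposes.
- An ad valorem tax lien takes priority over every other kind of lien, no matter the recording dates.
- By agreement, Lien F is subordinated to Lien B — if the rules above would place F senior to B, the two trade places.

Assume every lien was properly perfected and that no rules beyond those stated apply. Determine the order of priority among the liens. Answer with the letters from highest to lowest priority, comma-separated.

Adjusting effective dates: C relates back to Feb 13, 2018 (work commenced); F's effective date is the deed date, Mar 30, 2021.
A, as an ad valorem tax lien, has superpriority and ranks first.
The other liens, earliest effective date first: C (Feb 13, 2018), D (Sep 11, 2019), E (Jan 25, 2020), B (Sep 11, 2020), F (Mar 30, 2021).
Since F is not senior to B, the subordination leaves the order unchanged.

A, C, D, E, B, F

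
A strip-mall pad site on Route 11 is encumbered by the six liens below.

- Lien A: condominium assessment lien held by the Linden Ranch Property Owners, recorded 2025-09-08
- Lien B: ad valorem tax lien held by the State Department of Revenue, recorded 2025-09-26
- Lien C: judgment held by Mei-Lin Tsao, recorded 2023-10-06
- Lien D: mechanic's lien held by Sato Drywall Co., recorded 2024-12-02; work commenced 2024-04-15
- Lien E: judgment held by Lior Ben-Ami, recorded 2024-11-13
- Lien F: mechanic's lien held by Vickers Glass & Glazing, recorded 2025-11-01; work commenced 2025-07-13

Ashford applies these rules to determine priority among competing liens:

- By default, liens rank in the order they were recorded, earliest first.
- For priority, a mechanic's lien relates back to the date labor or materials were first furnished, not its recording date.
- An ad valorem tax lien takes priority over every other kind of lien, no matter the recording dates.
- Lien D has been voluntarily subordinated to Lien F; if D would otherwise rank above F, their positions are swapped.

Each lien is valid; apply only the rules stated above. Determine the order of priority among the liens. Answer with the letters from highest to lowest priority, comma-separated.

B, C, F, E, D, A

Effective dates after the stated exceptions: D relates back to 2024-04-15 (work commenced); F is treated as recorded 2025-07-13, the work-commencement date.
B is an ad valorem tax lien and takes priority over every other lien.
Remaining liens by effective date: C (2023-10-06), D (2024-04-15), E (2024-11-13), F (2025-07-13), A (2025-09-08).
D is senior to F before the subordination, so the two trade places.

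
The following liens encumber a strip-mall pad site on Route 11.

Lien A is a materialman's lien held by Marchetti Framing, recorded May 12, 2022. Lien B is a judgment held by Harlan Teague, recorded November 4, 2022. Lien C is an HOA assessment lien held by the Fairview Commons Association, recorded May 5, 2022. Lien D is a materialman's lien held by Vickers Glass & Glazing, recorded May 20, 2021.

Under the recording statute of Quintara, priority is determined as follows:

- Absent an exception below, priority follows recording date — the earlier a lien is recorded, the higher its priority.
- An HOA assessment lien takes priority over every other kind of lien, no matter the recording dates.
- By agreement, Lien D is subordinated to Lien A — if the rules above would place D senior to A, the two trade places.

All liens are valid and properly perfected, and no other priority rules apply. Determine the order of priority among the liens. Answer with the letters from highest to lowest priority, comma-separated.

C is an HOA assessment lien and takes priority over every other lien.
Among the remaining liens, by effective date: D (May 20, 2021), A (May 12, 2022), B (November 4, 2022).
D is senior to A before the subordination, so the two trade places.

C, A, D, B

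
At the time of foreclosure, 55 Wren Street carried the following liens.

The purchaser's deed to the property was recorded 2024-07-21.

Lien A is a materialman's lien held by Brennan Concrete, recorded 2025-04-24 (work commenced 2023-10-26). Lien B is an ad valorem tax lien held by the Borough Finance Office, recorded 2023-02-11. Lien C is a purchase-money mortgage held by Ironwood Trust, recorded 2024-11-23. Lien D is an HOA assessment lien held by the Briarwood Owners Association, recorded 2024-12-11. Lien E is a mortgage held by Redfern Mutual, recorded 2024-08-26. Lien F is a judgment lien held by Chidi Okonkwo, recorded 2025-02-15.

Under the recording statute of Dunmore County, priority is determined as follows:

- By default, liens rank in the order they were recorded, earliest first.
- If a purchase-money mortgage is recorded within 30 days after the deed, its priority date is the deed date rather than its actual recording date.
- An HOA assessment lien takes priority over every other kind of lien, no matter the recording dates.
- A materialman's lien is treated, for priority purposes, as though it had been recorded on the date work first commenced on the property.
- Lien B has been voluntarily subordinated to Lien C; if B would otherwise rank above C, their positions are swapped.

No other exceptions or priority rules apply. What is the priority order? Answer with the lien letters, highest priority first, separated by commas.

Effective dates after the stated exceptions: A's effective date is 2023-10-26, when work began; C was recorded 125 days after the deed, outside the 30-day window, so it keeps its recording date.
D is an HOA assessment lien, so it outranks all other liens regardless of date.
The other liens, earliest effective date first: B (2023-02-11), A (2023-10-26), E (2024-08-26), C (2024-11-23), F (2025-02-15).
B is senior to C before the subordination, so the two trade places.

D, C, A, E, B, F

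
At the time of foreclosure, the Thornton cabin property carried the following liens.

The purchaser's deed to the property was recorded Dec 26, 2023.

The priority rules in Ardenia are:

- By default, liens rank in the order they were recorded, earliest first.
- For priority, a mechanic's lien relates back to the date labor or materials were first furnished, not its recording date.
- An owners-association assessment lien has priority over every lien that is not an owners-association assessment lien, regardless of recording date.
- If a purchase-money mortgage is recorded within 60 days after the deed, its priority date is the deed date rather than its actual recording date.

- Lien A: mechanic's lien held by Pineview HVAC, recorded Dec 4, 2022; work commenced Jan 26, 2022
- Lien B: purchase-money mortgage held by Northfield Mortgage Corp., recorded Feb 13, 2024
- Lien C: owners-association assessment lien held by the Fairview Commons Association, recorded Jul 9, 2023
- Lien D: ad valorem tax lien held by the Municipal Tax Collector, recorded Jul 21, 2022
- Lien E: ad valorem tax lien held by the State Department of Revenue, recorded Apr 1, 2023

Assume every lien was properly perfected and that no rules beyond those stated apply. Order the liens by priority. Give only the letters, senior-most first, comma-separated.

C, A, D, E, B

First, effective dates: A relates back to Jan 26, 2022 (work commenced); B relates back to the deed date Dec 26, 2023.
C is an owners-association assessment lien, so it outranks all other liens regardless of date.
Remaining liens by effective date: A (Jan 26, 2022), D (Jul 21, 2022), E (Apr 1, 2023), B (Dec 26, 2023).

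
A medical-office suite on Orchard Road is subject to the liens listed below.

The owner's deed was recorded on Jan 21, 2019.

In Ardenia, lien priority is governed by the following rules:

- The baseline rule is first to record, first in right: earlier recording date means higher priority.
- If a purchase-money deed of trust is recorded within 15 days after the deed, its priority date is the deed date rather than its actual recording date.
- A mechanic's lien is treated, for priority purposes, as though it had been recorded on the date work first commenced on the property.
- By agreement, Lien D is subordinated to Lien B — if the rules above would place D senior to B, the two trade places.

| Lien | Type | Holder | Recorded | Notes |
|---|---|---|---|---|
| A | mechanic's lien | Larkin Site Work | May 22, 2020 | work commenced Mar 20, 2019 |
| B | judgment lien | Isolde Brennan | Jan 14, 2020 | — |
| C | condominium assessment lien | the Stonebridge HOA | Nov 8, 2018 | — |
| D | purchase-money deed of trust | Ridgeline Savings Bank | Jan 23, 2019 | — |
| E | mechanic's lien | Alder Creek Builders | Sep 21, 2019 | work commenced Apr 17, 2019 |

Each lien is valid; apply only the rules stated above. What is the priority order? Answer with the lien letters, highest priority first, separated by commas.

Effective dates: A's effective date is Mar 20, 2019, when work began; D's effective date is the deed date, Jan 21, 2019; E is treated as recorded Apr 17, 2019, the work-commencement date.
By effective date, earliest first: C (Nov 8, 2018), D (Jan 21, 2019), A (Mar 20, 2019), E (Apr 17, 2019), B (Jan 14, 2020).
D would otherwise be senior to B, so under the subordination agreement D and B exchange positions.

C, B, A, E, D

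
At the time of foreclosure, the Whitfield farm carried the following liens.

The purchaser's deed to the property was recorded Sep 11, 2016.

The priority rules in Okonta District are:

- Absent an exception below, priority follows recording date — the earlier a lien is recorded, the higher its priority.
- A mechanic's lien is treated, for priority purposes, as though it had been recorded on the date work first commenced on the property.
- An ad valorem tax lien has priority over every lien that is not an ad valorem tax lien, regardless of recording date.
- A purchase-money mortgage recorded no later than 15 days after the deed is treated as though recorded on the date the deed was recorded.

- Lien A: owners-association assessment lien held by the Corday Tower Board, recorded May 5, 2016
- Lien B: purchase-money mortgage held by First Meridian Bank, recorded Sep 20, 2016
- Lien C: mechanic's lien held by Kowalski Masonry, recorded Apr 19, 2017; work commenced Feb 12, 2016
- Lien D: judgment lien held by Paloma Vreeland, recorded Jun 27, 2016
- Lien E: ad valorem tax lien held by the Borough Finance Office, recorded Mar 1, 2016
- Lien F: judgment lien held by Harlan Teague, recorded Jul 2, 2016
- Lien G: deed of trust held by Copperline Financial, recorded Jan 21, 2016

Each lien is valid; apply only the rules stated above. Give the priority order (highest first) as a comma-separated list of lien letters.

Effective dates after the stated exceptions: B relates back to the deed date Sep 11, 2016; C is treated as recorded Feb 12, 2016, the work-commencement date.
As an ad valorem tax lien, E is senior to every other lien.
Remaining liens by effective date: G (Jan 21, 2016), C (Feb 12, 2016), A (May 5, 2016), D (Jun 27, 2016), F (Jul 2, 2016), B (Sep 11, 2016).

E, G, C, A, D, F, B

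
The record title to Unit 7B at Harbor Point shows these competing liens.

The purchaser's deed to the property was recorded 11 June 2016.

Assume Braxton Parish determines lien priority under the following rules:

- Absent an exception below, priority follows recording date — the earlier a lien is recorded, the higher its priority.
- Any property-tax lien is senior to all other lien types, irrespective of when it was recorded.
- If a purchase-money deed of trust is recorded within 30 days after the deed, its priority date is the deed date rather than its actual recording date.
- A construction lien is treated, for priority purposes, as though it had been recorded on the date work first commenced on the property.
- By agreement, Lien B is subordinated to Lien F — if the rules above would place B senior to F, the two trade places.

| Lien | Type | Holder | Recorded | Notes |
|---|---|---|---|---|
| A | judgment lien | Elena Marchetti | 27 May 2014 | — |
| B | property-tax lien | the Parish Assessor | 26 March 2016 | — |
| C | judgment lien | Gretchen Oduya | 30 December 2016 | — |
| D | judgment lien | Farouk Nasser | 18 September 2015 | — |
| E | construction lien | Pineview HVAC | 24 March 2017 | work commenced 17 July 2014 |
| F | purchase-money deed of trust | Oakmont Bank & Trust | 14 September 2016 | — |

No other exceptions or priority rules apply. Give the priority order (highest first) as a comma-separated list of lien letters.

F, A, E, D, B, C

Effective dates after the stated exceptions: E relates back to 17 July 2014 (work commenced); F was recorded 95 days after the deed — beyond 30 days — so no relation-back applies.
B is a property-tax lien, so it outranks all other liens regardless of date.
The other liens, earliest effective date first: A (27 May 2014), E (17 July 2014), D (18 September 2015), F (14 September 2016), C (30 December 2016).
The subordination applies — B was senior to F — so B and F swap.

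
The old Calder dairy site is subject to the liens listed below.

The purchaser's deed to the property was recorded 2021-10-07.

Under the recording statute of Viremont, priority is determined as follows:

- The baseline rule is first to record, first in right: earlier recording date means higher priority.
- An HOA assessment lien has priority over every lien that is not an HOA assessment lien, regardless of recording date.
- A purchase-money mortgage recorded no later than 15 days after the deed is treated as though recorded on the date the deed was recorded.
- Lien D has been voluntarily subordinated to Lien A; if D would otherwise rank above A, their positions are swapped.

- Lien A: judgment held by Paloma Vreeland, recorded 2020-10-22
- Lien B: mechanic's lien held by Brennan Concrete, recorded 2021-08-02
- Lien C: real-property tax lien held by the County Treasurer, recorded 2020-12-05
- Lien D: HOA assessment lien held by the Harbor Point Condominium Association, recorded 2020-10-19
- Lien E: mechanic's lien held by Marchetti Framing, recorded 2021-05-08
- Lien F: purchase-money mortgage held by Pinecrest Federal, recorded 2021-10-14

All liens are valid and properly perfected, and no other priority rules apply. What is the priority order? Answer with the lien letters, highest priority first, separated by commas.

A, D, C, E, B, F

First, effective dates: F relates back to the deed date 2021-10-07.
D is an HOA assessment lien and takes priority over every other lien.
Ordering the rest by effective date: A (2020-10-22), C (2020-12-05), E (2021-05-08), B (2021-08-02), F (2021-10-07).
The subordination applies — D was senior to A — so D and A swap.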